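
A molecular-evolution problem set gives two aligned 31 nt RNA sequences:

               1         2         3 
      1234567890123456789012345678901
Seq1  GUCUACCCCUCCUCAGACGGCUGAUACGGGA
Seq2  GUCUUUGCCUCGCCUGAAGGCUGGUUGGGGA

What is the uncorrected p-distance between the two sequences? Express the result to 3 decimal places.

0.323

Differing sites — 5:A/U; 6:C/U; 7:C/G; 12:C/G; 13:U/C; 15:A/U; 18:C/A; 24:A/G; 26:A/U; 27:C/G.
There are 10 differences over 31 sites, so p = 10/31 = 0.323.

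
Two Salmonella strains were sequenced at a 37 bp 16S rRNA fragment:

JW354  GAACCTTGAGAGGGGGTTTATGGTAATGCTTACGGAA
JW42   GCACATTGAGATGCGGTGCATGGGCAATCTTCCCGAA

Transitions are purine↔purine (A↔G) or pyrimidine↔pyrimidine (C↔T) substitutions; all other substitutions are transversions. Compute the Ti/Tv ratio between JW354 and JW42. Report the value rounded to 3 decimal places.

Differing sites — 2:A/C (Tv); 5:C/A (Tv); 12:G/T (Tv); 14:G/C (Tv); 18:T/G (Tv); 19:T/C (Ti); 24:T/G (Tv); 25:A/C (Tv); 27:T/A (Tv); 28:G/T (Tv); 32:A/C (Tv); 34:G/C (Tv).
Of the 12 differences, 1 transition and 11 transversions, so Ti/Tv = 1/11 = 0.091.

0.091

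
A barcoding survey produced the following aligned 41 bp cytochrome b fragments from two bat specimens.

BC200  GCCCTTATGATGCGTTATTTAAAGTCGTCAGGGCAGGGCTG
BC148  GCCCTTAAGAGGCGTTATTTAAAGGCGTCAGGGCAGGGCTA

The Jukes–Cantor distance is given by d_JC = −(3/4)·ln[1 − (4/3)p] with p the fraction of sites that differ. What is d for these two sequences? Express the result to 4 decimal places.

The sequences differ at positions 8 (T/A), 11 (T/G), 25 (T/G), 41 (G/A).
p = 4/41 = 0.097561.
d = −0.75 · ln(1 − (4/3)·0.097561) = −0.75 · ln(0.869919) = −0.75 · (-0.139355) = 0.1045.

0.1045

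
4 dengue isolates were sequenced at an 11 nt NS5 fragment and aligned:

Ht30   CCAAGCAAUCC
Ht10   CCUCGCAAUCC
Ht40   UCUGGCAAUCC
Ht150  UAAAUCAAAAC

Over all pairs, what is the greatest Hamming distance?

Pairwise Hamming distances:
  Ht30 vs Ht10: 2
  Ht30 vs Ht40: 3
  Ht30 vs Ht150: 5
  Ht10 vs Ht40: 2
  Ht10 vs Ht150: 7
  Ht40 vs Ht150: 6
The largest is 7, between Ht10 and Ht150.

7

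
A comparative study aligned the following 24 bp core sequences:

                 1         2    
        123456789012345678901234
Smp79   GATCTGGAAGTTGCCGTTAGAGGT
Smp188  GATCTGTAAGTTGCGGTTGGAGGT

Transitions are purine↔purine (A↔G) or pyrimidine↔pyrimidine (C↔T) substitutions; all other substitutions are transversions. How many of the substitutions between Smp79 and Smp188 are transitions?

The sequences differ at positions 7 (G/T, transversion), 15 (C/G, transversion), 19 (A/G, transition).
Of the 3 differences, 1 transition and 2 transversions, so the answer is 1.

1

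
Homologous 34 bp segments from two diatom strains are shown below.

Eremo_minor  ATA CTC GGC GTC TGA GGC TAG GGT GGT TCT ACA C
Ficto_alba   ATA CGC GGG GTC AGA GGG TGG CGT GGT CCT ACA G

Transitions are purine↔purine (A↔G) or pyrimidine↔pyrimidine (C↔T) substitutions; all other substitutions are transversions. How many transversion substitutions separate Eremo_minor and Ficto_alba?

Differing sites — 5:T/G (Tv); 9:C/G (Tv); 13:T/A (Tv); 18:C/G (Tv); 20:A/G (Ti); 22:G/C (Tv); 28:T/C (Ti); 34:C/G (Tv).
Of the 8 differences, 2 transitions and 6 transversions, so the answer is 6.

6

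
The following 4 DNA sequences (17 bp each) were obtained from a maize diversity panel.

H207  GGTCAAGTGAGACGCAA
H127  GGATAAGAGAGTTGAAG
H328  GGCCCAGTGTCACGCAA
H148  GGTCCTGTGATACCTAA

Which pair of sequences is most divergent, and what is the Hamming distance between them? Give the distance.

Pairwise Hamming distances:
  H207 vs H127: 7
  H207 vs H328: 4
  H207 vs H148: 5
  H127 vs H328: 10
  H127 vs H148: 11
  H328 vs H148: 6
The largest is 11, between H127 and H148.

11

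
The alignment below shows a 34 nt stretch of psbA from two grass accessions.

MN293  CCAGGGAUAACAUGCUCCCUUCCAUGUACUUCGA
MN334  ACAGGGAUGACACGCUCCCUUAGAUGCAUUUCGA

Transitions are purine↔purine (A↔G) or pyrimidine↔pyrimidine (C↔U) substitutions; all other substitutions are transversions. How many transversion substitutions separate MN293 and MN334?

Differing sites — 1:C/A (Tv); 9:A/G (Ti); 13:U/C (Ti); 22:C/A (Tv); 23:C/G (Tv); 27:U/C (Ti); 29:C/U (Ti).
Of the 7 differences, 4 transitions and 3 transversions, so the answer is 3.

3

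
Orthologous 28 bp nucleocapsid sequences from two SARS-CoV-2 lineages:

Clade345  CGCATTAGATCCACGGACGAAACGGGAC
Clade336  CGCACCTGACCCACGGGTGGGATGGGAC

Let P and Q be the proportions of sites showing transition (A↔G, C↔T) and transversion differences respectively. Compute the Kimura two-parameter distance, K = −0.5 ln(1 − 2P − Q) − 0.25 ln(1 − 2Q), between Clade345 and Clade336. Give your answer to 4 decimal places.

0.4857

Differing sites — 5:T/C (Ti); 6:T/C (Ti); 7:A/T (Tv); 10:T/C (Ti); 17:A/G (Ti); 18:C/T (Ti); 20:A/G (Ti); 21:A/G (Ti); 23:C/T (Ti).
Of the 9 differences, 8 transitions and 1 transversion over 28 sites: P = 8/28 = 0.285714, Q = 1/28 = 0.035714.
d = −0.5·ln(0.392858) − 0.25·ln(0.928572) = −0.5·(-0.934307) − 0.25·(-0.074107) = 0.4857.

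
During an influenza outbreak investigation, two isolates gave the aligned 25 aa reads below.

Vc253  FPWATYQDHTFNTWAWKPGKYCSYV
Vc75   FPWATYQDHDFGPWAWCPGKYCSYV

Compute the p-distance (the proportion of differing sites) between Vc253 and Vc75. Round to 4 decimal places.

The sequences differ at positions 10 (T/D), 12 (N/G), 13 (T/P), 17 (K/C).
There are 4 differences over 25 sites, so p = 4/25 = 0.1600.

0.1600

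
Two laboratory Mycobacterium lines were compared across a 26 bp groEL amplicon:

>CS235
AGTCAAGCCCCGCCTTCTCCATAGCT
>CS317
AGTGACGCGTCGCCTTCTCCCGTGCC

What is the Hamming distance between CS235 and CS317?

Mismatches occur at site 4 (C→G), site 6 (A→C), site 9 (C→G), site 10 (C→T), site 21 (A→C), site 22 (T→G), site 23 (A→T), site 26 (T→C).
That gives 8 mismatches out of 26 aligned sites, so the Hamming distance is 8.

8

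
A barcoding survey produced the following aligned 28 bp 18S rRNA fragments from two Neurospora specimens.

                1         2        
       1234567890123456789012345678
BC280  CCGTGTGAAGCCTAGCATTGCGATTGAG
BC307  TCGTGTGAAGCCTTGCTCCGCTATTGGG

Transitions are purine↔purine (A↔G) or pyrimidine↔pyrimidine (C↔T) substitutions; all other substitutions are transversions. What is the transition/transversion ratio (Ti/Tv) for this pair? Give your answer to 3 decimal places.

1.333

Mismatches occur at site 1 (C↔T, transition), site 14 (A↔T, transversion), site 17 (A↔T, transversion), site 18 (T↔C, transition), site 19 (T↔C, transition), site 22 (G↔T, transversion), site 27 (A↔G, transition).
Of the 7 differences, 4 transitions and 3 transversions, so Ti/Tv = 4/3 = 1.333.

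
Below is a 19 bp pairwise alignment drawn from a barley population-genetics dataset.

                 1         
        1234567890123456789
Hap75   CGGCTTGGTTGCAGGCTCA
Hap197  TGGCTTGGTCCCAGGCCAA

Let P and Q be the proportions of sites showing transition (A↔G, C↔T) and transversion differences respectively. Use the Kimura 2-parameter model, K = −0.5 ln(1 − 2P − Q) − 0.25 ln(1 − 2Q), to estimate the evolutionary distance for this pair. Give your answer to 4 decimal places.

Mismatches occur at site 1 (C↔T, transition), site 10 (T↔C, transition), site 11 (G↔C, transversion), site 17 (T↔C, transition), site 18 (C↔A, transversion).
Of the 5 differences, 3 transitions and 2 transversions over 19 sites: P = 3/19 = 0.157895, Q = 2/19 = 0.105263.
d = −0.5·ln(0.578947) − 0.25·ln(0.789474) = −0.5·(-0.546544) − 0.25·(-0.236388) = 0.3324.

0.3324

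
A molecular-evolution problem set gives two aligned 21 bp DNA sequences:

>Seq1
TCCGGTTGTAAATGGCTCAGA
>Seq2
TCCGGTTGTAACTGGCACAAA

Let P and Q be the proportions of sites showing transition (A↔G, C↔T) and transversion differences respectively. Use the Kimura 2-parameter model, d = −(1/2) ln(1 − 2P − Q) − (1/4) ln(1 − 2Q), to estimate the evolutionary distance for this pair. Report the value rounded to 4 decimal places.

0.1585

Mismatches occur at site 12 (A→C, transversion), site 17 (T→A, transversion), site 20 (G→A, transition).
Of the 3 differences, 1 transition and 2 transversions over 21 sites: P = 1/21 = 0.047619, Q = 2/21 = 0.095238.
d = −0.5·ln(0.809524) − 0.25·ln(0.809524) = −0.5·(-0.211309) − 0.25·(-0.211309) = 0.1585.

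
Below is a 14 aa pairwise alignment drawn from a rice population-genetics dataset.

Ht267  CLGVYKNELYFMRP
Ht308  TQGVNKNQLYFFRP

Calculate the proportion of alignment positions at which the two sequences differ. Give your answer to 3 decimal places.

0.357

Differing sites — 1:C/T; 2:L/Q; 5:Y/N; 8:E/Q; 12:M/F.
There are 5 differences over 14 sites, so p = 5/14 = 0.357.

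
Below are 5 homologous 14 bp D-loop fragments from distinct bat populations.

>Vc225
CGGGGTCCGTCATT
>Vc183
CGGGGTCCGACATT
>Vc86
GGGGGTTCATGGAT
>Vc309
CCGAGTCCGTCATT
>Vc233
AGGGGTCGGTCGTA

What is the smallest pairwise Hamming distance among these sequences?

1

Pairwise Hamming distances:
  Vc225 vs Vc183: 1
  Vc225 vs Vc86: 6
  Vc225 vs Vc309: 2
  Vc225 vs Vc233: 4
  Vc183 vs Vc86: 7
  Vc183 vs Vc309: 3
  Vc183 vs Vc233: 5
  Vc86 vs Vc309: 8
  Vc86 vs Vc233: 7
  Vc309 vs Vc233: 6
The smallest is 1, between Vc225 and Vc183.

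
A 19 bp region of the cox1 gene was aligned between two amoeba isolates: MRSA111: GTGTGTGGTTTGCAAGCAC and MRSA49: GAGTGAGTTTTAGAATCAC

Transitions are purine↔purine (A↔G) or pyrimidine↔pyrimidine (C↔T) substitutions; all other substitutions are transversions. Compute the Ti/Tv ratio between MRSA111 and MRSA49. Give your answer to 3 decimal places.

0.200

Differing sites — 2:T/A (Tv); 6:T/A (Tv); 8:G/T (Tv); 12:G/A (Ti); 13:C/G (Tv); 16:G/T (Tv).
Of the 6 differences, 1 transition and 5 transversions, so Ti/Tv = 1/5 = 0.200.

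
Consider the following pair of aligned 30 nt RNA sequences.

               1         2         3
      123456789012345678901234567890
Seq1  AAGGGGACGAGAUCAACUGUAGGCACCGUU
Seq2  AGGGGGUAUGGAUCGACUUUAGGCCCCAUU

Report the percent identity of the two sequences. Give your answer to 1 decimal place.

70.0%

Mismatches occur at site 2 (A→G), site 7 (A→U), site 8 (C→A), site 9 (G→U), site 10 (A→G), site 15 (A→G), site 19 (G→U), site 25 (A→C), site 28 (G→A).
21 of the 30 sites match, so the percent identity is 21/30 × 100 = 70.0%.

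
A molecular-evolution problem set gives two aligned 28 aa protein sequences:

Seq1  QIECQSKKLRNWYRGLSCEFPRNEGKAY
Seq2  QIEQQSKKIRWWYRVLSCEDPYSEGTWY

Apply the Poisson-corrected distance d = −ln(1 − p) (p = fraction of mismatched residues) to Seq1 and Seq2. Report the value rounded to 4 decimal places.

The sequences differ at positions 4 (C/Q), 9 (L/I), 11 (N/W), 15 (G/V), 20 (F/D), 22 (R/Y), 23 (N/S), 26 (K/T), 27 (A/W).
p = 9/28 = 0.321429.
d = −ln(1 − 0.321429) = −ln(0.678571) = 0.3878.

0.3878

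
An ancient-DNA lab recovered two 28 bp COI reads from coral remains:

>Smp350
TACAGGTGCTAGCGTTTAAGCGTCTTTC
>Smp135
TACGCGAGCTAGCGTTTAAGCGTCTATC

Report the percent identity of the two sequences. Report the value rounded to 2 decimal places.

85.71%

The sequences differ at positions 4 (A/G), 5 (G/C), 7 (T/A), 26 (T/A).
24 of the 28 sites match, so the percent identity is 24/28 × 100 = 85.71%.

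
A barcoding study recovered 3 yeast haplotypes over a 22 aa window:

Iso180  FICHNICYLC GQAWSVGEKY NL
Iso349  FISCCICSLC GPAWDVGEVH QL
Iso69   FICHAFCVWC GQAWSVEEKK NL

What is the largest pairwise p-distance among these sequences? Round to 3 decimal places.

Pairwise Hamming distances:
  Iso180 vs Iso349: 9
  Iso180 vs Iso69: 6
  Iso349 vs Iso69: 12
The largest is 12 mismatches, between Iso349 and Iso69; p = 12/22 = 0.545.

0.545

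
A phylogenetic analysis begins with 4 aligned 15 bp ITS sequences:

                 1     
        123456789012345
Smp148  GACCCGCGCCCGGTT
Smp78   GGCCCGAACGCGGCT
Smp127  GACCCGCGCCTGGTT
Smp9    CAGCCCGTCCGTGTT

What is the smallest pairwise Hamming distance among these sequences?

Pairwise Hamming distances:
  Smp148 vs Smp78: 5
  Smp148 vs Smp127: 1
  Smp148 vs Smp9: 7
  Smp78 vs Smp127: 6
  Smp78 vs Smp9: 10
  Smp127 vs Smp9: 7
The smallest is 1, between Smp148 and Smp127.

1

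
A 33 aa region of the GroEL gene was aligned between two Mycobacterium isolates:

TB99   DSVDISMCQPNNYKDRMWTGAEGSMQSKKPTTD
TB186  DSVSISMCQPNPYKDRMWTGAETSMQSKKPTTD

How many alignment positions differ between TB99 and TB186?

The sequences differ at positions 4 (D/S), 12 (N/P), 23 (G/T).
That gives 3 mismatches out of 33 aligned sites, so the Hamming distance is 3.

3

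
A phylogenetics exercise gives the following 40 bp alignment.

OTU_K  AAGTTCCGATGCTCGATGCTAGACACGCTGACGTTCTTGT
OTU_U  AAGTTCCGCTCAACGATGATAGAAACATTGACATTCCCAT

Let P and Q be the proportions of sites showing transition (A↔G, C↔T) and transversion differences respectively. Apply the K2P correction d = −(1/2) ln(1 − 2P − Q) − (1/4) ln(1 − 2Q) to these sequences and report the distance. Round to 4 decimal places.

0.3881

Mismatches occur at site 9 (A↔C, transversion), site 11 (G↔C, transversion), site 12 (C↔A, transversion), site 13 (T↔A, transversion), site 19 (C↔A, transversion), site 24 (C↔A, transversion), site 27 (G↔A, transition), site 28 (C↔T, transition), site 33 (G↔A, transition), site 37 (T↔C, transition), site 38 (T↔C, transition), site 39 (G↔A, transition).
Of the 12 differences, 6 transitions and 6 transversions over 40 sites: P = 6/40 = 0.150000, Q = 6/40 = 0.150000.
d = −0.5·ln(0.550000) − 0.25·ln(0.700000) = −0.5·(-0.597837) − 0.25·(-0.356675) = 0.3881.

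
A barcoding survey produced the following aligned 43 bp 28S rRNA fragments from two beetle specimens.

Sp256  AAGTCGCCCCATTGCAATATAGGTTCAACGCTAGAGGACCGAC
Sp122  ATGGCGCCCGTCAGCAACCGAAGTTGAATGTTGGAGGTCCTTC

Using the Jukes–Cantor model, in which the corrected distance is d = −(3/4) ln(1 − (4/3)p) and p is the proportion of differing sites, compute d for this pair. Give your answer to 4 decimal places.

Mismatches occur at site 2 (A↔T), site 4 (T↔G), site 10 (C↔G), site 11 (A↔T), site 12 (T↔C), site 13 (T↔A), site 18 (T↔C), site 19 (A↔C), site 20 (T↔G), site 22 (G↔A), site 26 (C↔G), site 29 (C↔T), site 31 (C↔T), site 33 (A↔G), site 38 (A↔T), site 41 (G↔T), site 42 (A↔T).
p = 17/43 = 0.395349.
d = −0.75 · ln(1 − (4/3)·0.395349) = −0.75 · ln(0.472868) = −0.75 · (-0.748939) = 0.5617.

0.5617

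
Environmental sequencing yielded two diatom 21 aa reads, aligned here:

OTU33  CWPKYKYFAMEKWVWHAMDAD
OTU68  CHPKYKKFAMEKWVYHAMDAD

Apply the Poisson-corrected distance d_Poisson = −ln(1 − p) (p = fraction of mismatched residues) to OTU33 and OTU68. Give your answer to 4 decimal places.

Differing sites — 2:W/H; 7:Y/K; 15:W/Y.
p = 3/21 = 0.142857.
d = −ln(1 − 0.142857) = −ln(0.857143) = 0.1542.

0.1542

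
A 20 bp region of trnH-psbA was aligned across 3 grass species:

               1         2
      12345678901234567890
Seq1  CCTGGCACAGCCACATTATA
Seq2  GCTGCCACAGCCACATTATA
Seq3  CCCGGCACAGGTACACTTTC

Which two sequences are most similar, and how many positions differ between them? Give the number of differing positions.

Pairwise Hamming distances:
  Seq1 vs Seq2: 2
  Seq1 vs Seq3: 6
  Seq2 vs Seq3: 8
The smallest is 2, between Seq1 and Seq2.

2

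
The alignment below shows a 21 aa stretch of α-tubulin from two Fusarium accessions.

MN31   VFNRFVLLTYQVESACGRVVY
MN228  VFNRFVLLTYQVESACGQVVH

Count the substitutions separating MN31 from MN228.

2

Differing sites — 18:R/Q; 21:Y/H.
That gives 2 mismatches out of 21 aligned sites, so the Hamming distance is 2.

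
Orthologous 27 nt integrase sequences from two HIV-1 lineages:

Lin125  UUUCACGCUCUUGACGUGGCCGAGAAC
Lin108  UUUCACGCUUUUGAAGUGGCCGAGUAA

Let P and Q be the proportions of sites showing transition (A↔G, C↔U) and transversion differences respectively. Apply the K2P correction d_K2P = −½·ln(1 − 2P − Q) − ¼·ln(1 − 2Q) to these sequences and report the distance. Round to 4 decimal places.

Differing sites — 10:C/U (Ti); 15:C/A (Tv); 25:A/U (Tv); 27:C/A (Tv).
Of the 4 differences, 1 transition and 3 transversions over 27 sites: P = 1/27 = 0.037037, Q = 3/27 = 0.111111.
d = −0.5·ln(0.814815) − 0.25·ln(0.777778) = −0.5·(-0.204794) − 0.25·(-0.251314) = 0.1652.

0.1652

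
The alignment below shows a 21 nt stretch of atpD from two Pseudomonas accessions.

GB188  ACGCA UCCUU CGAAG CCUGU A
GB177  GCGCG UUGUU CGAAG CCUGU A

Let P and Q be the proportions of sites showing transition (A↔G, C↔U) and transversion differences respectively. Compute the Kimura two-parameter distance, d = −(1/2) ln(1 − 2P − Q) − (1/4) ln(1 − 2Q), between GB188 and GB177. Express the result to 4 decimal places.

Mismatches occur at site 1 (A/G, transition), site 5 (A/G, transition), site 7 (C/U, transition), site 8 (C/G, transversion).
Of the 4 differences, 3 transitions and 1 transversion over 21 sites: P = 3/21 = 0.142857, Q = 1/21 = 0.047619.
d = −0.5·ln(0.666667) − 0.25·ln(0.904762) = −0.5·(-0.405465) − 0.25·(-0.100083) = 0.2278.

0.2278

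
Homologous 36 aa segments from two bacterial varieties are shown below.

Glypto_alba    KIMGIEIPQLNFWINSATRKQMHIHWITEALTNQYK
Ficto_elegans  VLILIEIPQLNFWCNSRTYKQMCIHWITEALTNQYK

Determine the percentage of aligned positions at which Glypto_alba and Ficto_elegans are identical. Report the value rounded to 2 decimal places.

77.78%

Differing sites — 1:K/V; 2:I/L; 3:M/I; 4:G/L; 14:I/C; 17:A/R; 19:R/Y; 23:H/C.
28 of the 36 sites match, so the percent identity is 28/36 × 100 = 77.78%.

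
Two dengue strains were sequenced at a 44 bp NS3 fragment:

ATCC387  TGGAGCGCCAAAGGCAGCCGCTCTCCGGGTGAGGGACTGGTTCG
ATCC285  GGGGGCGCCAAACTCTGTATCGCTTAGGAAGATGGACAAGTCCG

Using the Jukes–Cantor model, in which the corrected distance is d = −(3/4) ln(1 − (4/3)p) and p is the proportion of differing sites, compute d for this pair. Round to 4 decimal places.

0.5429

Differing sites — 1:T/G; 4:A/G; 13:G/C; 14:G/T; 16:A/T; 18:C/T; 19:C/A; 20:G/T; 22:T/G; 25:C/T; 26:C/A; 29:G/A; 30:T/A; 33:G/T; 38:T/A; 39:G/A; 42:T/C.
p = 17/44 = 0.386364.
d = −0.75 · ln(1 − (4/3)·0.386364) = −0.75 · ln(0.484848) = −0.75 · (-0.723920) = 0.5429.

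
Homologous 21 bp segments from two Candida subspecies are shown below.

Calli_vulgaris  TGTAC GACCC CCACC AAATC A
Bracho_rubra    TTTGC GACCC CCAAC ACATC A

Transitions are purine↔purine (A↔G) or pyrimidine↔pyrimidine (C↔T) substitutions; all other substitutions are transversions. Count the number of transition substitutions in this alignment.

The sequences differ at positions 2 (G/T, transversion), 4 (A/G, transition), 14 (C/A, transversion), 17 (A/C, transversion).
Of the 4 differences, 1 transition and 3 transversions, so the answer is 1.

1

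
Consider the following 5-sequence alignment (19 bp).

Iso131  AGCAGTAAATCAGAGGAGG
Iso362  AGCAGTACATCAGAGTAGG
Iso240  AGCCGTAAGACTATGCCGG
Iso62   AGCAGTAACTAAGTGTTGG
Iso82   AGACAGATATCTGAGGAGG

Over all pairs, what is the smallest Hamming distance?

2

Pairwise Hamming distances:
  Iso131 vs Iso362: 2
  Iso131 vs Iso240: 8
  Iso131 vs Iso62: 5
  Iso131 vs Iso82: 6
  Iso362 vs Iso240: 9
  Iso362 vs Iso62: 5
  Iso362 vs Iso82: 7
  Iso240 vs Iso62: 8
  Iso240 vs Iso82: 10
  Iso62 vs Iso82: 11
The smallest is 2, between Iso131 and Iso362.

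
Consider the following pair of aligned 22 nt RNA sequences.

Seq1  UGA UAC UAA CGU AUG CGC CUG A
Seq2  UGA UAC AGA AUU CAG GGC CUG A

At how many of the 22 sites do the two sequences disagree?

7

Differing sites — 7:U/A; 8:A/G; 10:C/A; 11:G/U; 13:A/C; 14:U/A; 16:C/G.
That gives 7 mismatches out of 22 aligned sites, so the Hamming distance is 7.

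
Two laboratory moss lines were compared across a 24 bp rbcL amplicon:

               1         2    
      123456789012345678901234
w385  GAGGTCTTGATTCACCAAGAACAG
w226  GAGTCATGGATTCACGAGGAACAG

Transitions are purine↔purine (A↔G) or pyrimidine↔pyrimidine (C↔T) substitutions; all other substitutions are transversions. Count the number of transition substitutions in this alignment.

2

The sequences differ at positions 4 (G/T, transversion), 5 (T/C, transition), 6 (C/A, transversion), 8 (T/G, transversion), 16 (C/G, transversion), 18 (A/G, transition).
Of the 6 differences, 2 transitions and 4 transversions, so the answer is 2.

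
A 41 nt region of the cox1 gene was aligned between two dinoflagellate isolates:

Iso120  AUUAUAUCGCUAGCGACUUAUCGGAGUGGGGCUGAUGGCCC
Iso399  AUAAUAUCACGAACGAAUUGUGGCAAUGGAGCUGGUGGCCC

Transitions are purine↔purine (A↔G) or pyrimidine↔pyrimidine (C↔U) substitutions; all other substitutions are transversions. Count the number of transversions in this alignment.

Differing sites — 3:U/A (Tv); 9:G/A (Ti); 11:U/G (Tv); 13:G/A (Ti); 17:C/A (Tv); 20:A/G (Ti); 22:C/G (Tv); 24:G/C (Tv); 26:G/A (Ti); 30:G/A (Ti); 35:A/G (Ti).
Of the 11 differences, 6 transitions and 5 transversions, so the answer is 5.

5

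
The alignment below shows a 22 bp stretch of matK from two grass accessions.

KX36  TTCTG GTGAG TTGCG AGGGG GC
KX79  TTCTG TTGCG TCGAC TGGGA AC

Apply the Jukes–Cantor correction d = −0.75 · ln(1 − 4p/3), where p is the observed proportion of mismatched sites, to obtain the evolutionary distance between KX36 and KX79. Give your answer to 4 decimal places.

0.4975

The sequences differ at positions 6 (G/T), 9 (A/C), 12 (T/C), 14 (C/A), 15 (G/C), 16 (A/T), 20 (G/A), 21 (G/A).
p = 8/22 = 0.363636.
d = −0.75 · ln(1 − (4/3)·0.363636) = −0.75 · ln(0.515152) = −0.75 · (-0.663293) = 0.4975.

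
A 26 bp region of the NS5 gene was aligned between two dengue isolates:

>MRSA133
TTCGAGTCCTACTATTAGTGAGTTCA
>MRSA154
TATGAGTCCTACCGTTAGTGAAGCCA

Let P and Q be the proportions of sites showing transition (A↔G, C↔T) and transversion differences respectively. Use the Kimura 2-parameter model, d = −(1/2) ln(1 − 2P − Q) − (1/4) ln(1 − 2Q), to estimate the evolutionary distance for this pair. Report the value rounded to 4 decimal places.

The sequences differ at positions 2 (T/A, transversion), 3 (C/T, transition), 13 (T/C, transition), 14 (A/G, transition), 22 (G/A, transition), 23 (T/G, transversion), 24 (T/C, transition).
Of the 7 differences, 5 transitions and 2 transversions over 26 sites: P = 5/26 = 0.192308, Q = 2/26 = 0.076923.
d = −0.5·ln(0.538461) − 0.25·ln(0.846154) = −0.5·(-0.619040) − 0.25·(-0.167054) = 0.3513.

0.3513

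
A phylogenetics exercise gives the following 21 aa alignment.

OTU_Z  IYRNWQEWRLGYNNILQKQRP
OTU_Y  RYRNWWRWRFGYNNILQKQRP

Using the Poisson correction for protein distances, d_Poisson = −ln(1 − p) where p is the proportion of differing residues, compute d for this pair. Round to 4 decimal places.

0.2113

Mismatches occur at site 1 (I→R), site 6 (Q→W), site 7 (E→R), site 10 (L→F).
p = 4/21 = 0.190476.
d = −ln(1 − 0.190476) = −ln(0.809524) = 0.2113.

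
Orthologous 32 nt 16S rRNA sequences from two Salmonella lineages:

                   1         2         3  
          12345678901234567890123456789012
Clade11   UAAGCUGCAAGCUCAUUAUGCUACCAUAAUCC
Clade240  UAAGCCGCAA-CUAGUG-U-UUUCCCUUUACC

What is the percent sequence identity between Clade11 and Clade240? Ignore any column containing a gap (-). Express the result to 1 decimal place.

Excluding the 3 gap columns leaves 29 comparable sites.
The sequences differ at positions 6 (U/C), 14 (C/A), 15 (A/G), 17 (U/G), 21 (C/U), 23 (A/U), 26 (A/C), 28 (A/U), 29 (A/U), 30 (U/A).
19 of the 29 comparable sites match, so the percent identity is 19/29 × 100 = 65.5%.

65.5%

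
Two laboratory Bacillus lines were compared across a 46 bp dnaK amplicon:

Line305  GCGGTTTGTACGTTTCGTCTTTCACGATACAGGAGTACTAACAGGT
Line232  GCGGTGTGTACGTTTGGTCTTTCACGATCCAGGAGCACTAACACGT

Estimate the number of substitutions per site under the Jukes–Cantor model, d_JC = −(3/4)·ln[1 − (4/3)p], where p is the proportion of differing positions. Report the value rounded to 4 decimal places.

0.1174

Mismatches occur at site 6 (T↔G), site 16 (C↔G), site 29 (A↔C), site 36 (T↔C), site 44 (G↔C).
p = 5/46 = 0.108696.
d = −0.75 · ln(1 − (4/3)·0.108696) = −0.75 · ln(0.855072) = −0.75 · (-0.156570) = 0.1174.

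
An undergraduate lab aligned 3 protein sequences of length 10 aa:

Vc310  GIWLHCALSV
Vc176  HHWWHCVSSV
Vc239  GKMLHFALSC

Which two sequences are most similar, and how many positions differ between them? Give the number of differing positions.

4

Pairwise Hamming distances:
  Vc310 vs Vc176: 5
  Vc310 vs Vc239: 4
  Vc176 vs Vc239: 8
The smallest is 4, between Vc310 and Vc239.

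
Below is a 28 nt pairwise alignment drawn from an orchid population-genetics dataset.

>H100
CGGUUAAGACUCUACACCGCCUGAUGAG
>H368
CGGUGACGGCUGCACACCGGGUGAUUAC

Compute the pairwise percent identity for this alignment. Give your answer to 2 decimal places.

67.86%

Differing sites — 5:U/G; 7:A/C; 9:A/G; 12:C/G; 13:U/C; 20:C/G; 21:C/G; 26:G/U; 28:G/C.
19 of the 28 sites match, so the percent identity is 19/28 × 100 = 67.86%.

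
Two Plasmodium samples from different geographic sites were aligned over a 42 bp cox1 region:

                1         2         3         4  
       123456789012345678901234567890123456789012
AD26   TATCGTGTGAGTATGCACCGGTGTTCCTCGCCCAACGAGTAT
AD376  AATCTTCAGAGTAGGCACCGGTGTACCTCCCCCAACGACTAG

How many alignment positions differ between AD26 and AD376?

9

The sequences differ at positions 1 (T/A), 5 (G/T), 7 (G/C), 8 (T/A), 14 (T/G), 25 (T/A), 30 (G/C), 39 (G/C), 42 (T/G).
That gives 9 mismatches out of 42 aligned sites, so the Hamming distance is 9.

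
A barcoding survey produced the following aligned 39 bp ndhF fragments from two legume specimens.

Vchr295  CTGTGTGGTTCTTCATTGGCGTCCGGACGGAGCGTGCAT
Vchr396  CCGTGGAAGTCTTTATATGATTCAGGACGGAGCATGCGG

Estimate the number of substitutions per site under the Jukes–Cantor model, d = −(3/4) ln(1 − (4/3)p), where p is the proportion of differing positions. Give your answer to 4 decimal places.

Mismatches occur at site 2 (T↔C), site 6 (T↔G), site 7 (G↔A), site 8 (G↔A), site 9 (T↔G), site 14 (C↔T), site 17 (T↔A), site 18 (G↔T), site 20 (C↔A), site 21 (G↔T), site 24 (C↔A), site 34 (G↔A), site 38 (A↔G), site 39 (T↔G).
p = 14/39 = 0.358974.
d = −0.75 · ln(1 − (4/3)·0.358974) = −0.75 · ln(0.521368) = −0.75 · (-0.651299) = 0.4885.

0.4885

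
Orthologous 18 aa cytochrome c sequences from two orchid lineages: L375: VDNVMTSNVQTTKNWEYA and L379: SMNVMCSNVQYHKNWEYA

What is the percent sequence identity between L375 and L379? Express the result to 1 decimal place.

Differing sites — 1:V/S; 2:D/M; 6:T/C; 11:T/Y; 12:T/H.
13 of the 18 sites match, so the percent identity is 13/18 × 100 = 72.2%.

72.2%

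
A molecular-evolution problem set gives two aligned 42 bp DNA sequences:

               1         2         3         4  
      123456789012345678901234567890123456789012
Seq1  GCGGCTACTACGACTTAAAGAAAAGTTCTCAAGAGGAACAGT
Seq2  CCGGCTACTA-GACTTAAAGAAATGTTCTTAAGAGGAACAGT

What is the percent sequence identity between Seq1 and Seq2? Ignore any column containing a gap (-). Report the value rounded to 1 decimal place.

92.7%

Excluding the 1 gap column leaves 41 comparable sites.
Mismatches occur at site 1 (G/C), site 24 (A/T), site 30 (C/T).
38 of the 41 comparable sites match, so the percent identity is 38/41 × 100 = 92.7%.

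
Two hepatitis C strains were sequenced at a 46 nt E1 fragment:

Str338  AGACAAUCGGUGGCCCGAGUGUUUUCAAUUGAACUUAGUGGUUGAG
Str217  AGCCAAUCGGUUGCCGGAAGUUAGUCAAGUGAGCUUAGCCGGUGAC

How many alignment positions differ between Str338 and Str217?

14

The sequences differ at positions 3 (A/C), 12 (G/U), 16 (C/G), 19 (G/A), 20 (U/G), 21 (G/U), 23 (U/A), 24 (U/G), 29 (U/G), 33 (A/G), 39 (U/C), 40 (G/C), 42 (U/G), 46 (G/C).
That gives 14 mismatches out of 46 aligned sites, so the Hamming distance is 14.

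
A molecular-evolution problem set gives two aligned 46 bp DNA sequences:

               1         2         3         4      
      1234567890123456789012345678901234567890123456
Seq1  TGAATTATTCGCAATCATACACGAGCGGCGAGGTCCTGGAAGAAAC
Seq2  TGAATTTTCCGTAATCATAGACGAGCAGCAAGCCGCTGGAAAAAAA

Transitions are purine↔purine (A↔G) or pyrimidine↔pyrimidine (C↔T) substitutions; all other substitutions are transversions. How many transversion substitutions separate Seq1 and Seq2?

Differing sites — 7:A/T (Tv); 9:T/C (Ti); 12:C/T (Ti); 20:C/G (Tv); 27:G/A (Ti); 30:G/A (Ti); 33:G/C (Tv); 34:T/C (Ti); 35:C/G (Tv); 42:G/A (Ti); 46:C/A (Tv).
Of the 11 differences, 6 transitions and 5 transversions, so the answer is 5.

5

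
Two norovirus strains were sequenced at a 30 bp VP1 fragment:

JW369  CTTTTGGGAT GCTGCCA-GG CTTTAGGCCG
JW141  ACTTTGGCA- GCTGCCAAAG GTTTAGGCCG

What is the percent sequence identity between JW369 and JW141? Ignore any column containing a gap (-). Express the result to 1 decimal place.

82.1%

Excluding the 2 gap columns leaves 28 comparable sites.
The sequences differ at positions 1 (C/A), 2 (T/C), 8 (G/C), 19 (G/A), 21 (C/G).
23 of the 28 comparable sites match, so the percent identity is 23/28 × 100 = 82.1%.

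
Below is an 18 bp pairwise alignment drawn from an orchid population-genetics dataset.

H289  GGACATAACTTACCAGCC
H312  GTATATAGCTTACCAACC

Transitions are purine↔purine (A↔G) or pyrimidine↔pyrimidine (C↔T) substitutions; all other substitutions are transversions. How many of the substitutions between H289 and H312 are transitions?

Differing sites — 2:G/T (Tv); 4:C/T (Ti); 8:A/G (Ti); 16:G/A (Ti).
Of the 4 differences, 3 transitions and 1 transversion, so the answer is 3.

3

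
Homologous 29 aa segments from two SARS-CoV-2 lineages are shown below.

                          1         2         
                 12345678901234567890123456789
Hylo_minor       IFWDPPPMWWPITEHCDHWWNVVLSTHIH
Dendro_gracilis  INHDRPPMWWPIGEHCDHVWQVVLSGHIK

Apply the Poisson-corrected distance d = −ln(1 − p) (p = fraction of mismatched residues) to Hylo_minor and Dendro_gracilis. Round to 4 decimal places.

0.3228

Mismatches occur at site 2 (F→N), site 3 (W→H), site 5 (P→R), site 13 (T→G), site 19 (W→V), site 21 (N→Q), site 26 (T→G), site 29 (H→K).
p = 8/29 = 0.275862.
d = −ln(1 − 0.275862) = −ln(0.724138) = 0.3228.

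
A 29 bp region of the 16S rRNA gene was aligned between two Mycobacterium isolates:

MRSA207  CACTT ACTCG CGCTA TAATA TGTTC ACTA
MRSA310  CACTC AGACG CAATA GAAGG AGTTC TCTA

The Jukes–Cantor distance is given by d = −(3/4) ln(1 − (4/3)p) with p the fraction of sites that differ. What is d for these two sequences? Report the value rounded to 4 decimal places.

0.4618

Mismatches occur at site 5 (T→C), site 7 (C→G), site 8 (T→A), site 12 (G→A), site 13 (C→A), site 16 (T→G), site 19 (T→G), site 20 (A→G), site 21 (T→A), site 26 (A→T).
p = 10/29 = 0.344828.
d = −0.75 · ln(1 − (4/3)·0.344828) = −0.75 · ln(0.540229) = −0.75 · (-0.615762) = 0.4618.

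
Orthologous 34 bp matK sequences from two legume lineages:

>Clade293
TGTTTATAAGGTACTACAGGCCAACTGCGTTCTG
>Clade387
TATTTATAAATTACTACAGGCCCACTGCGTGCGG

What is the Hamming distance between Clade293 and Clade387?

6

Mismatches occur at site 2 (G↔A), site 10 (G↔A), site 11 (G↔T), site 23 (A↔C), site 31 (T↔G), site 33 (T↔G).
That gives 6 mismatches out of 34 aligned sites, so the Hamming distance is 6.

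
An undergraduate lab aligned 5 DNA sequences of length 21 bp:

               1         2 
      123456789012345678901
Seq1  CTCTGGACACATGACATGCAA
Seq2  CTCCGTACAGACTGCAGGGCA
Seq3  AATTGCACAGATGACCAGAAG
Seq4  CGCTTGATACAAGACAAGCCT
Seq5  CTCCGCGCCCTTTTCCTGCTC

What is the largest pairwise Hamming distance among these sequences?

15

Pairwise Hamming distances:
  Seq1 vs Seq2: 9
  Seq1 vs Seq3: 9
  Seq1 vs Seq4: 7
  Seq1 vs Seq5: 10
  Seq2 vs Seq3: 13
  Seq2 vs Seq4: 12
  Seq2 vs Seq5: 12
  Seq3 vs Seq4: 12
  Seq3 vs Seq5: 14
  Seq4 vs Seq5: 15
The largest is 15, between Seq4 and Seq5.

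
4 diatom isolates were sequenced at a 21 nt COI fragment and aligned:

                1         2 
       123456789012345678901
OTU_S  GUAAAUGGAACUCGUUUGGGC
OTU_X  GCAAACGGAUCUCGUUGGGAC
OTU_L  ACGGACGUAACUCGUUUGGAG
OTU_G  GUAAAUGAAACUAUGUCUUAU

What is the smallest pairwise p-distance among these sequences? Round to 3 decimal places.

0.238

Pairwise Hamming distances:
  OTU_S vs OTU_X: 5
  OTU_S vs OTU_L: 8
  OTU_S vs OTU_G: 9
  OTU_X vs OTU_L: 7
  OTU_X vs OTU_G: 11
  OTU_L vs OTU_G: 13
The smallest is 5 mismatches, between OTU_S and OTU_X; p = 5/21 = 0.238.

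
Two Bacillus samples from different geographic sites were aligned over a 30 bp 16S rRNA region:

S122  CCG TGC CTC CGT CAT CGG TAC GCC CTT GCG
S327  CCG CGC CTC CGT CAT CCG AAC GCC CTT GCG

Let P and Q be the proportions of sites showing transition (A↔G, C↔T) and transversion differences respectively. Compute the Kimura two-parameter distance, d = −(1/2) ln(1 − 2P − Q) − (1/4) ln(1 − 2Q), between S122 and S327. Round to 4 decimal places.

0.1073

Mismatches occur at site 4 (T↔C, transition), site 17 (G↔C, transversion), site 19 (T↔A, transversion).
Of the 3 differences, 1 transition and 2 transversions over 30 sites: P = 1/30 = 0.033333, Q = 2/30 = 0.066667.
d = −0.5·ln(0.866667) − 0.25·ln(0.866666) = −0.5·(-0.143100) − 0.25·(-0.143102) = 0.1073.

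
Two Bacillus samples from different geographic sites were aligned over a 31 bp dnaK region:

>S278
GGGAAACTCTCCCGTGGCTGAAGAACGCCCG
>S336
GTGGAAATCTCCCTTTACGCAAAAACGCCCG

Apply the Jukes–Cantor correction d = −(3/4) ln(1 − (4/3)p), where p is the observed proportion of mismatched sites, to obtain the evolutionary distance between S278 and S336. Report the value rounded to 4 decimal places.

Mismatches occur at site 2 (G→T), site 4 (A→G), site 7 (C→A), site 14 (G→T), site 16 (G→T), site 17 (G→A), site 19 (T→G), site 20 (G→C), site 23 (G→A).
p = 9/31 = 0.290323.
d = −0.75 · ln(1 − (4/3)·0.290323) = −0.75 · ln(0.612903) = −0.75 · (-0.489549) = 0.3672.

0.3672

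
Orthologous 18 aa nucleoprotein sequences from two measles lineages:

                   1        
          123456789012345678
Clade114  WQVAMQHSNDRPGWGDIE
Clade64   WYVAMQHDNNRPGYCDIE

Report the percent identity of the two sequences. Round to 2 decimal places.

Mismatches occur at site 2 (Q↔Y), site 8 (S↔D), site 10 (D↔N), site 14 (W↔Y), site 15 (G↔C).
13 of the 18 sites match, so the percent identity is 13/18 × 100 = 72.22%.

72.22%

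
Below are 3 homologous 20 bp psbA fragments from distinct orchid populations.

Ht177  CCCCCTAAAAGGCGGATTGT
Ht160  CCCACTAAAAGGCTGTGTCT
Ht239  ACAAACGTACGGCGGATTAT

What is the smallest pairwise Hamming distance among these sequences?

5

Pairwise Hamming distances:
  Ht177 vs Ht160: 5
  Ht177 vs Ht239: 9
  Ht160 vs Ht239: 11
The smallest is 5, between Ht177 and Ht160.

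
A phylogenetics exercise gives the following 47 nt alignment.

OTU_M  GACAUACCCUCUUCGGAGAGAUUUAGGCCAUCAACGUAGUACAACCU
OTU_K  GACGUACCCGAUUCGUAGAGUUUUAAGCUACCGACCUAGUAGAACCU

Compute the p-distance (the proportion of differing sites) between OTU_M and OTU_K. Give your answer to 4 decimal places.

The sequences differ at positions 4 (A/G), 10 (U/G), 11 (C/A), 16 (G/U), 21 (A/U), 26 (G/A), 29 (C/U), 31 (U/C), 33 (A/G), 36 (G/C), 42 (C/G).
There are 11 differences over 47 sites, so p = 11/47 = 0.2340.

0.2340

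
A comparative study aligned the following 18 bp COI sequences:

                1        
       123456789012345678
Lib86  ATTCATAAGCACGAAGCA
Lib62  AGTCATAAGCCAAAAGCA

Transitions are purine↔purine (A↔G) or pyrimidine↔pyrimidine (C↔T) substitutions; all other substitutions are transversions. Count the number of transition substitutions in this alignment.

1

Mismatches occur at site 2 (T/G, transversion), site 11 (A/C, transversion), site 12 (C/A, transversion), site 13 (G/A, transition).
Of the 4 differences, 1 transition and 3 transversions, so the answer is 1.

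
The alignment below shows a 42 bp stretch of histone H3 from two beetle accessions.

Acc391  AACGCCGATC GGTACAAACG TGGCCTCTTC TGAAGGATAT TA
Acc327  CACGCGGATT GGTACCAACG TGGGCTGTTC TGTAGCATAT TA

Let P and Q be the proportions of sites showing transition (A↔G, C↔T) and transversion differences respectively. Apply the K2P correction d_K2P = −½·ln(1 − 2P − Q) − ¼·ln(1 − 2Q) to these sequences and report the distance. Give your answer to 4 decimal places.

Differing sites — 1:A/C (Tv); 6:C/G (Tv); 10:C/T (Ti); 16:A/C (Tv); 24:C/G (Tv); 27:C/G (Tv); 33:A/T (Tv); 36:G/C (Tv).
Of the 8 differences, 1 transition and 7 transversions over 42 sites: P = 1/42 = 0.023810, Q = 7/42 = 0.166667.
d = −0.5·ln(0.785713) − 0.25·ln(0.666666) = −0.5·(-0.241164) − 0.25·(-0.405466) = 0.2219.

0.2219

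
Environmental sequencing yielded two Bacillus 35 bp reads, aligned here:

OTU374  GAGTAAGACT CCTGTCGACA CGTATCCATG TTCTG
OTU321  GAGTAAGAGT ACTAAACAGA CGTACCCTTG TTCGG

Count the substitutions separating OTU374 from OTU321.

Mismatches occur at site 9 (C↔G), site 11 (C↔A), site 14 (G↔A), site 15 (T↔A), site 16 (C↔A), site 17 (G↔C), site 19 (C↔G), site 25 (T↔C), site 28 (A↔T), site 34 (T↔G).
That gives 10 mismatches out of 35 aligned sites, so the Hamming distance is 10.

10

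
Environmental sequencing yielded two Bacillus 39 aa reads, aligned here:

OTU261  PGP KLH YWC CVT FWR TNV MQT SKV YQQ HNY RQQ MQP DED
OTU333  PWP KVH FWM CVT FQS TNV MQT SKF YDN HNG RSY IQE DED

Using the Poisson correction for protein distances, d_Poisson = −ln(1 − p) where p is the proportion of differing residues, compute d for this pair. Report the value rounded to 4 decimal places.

0.4447

The sequences differ at positions 2 (G/W), 5 (L/V), 7 (Y/F), 9 (C/M), 14 (W/Q), 15 (R/S), 24 (V/F), 26 (Q/D), 27 (Q/N), 30 (Y/G), 32 (Q/S), 33 (Q/Y), 34 (M/I), 36 (P/E).
p = 14/39 = 0.358974.
d = −ln(1 − 0.358974) = −ln(0.641026) = 0.4447.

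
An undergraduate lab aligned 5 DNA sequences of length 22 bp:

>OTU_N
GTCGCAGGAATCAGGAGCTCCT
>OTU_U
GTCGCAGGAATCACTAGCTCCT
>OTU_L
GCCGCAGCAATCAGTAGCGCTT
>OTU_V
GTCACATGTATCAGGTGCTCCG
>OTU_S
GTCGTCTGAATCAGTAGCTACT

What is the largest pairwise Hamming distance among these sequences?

Pairwise Hamming distances:
  OTU_N vs OTU_U: 2
  OTU_N vs OTU_L: 5
  OTU_N vs OTU_V: 5
  OTU_N vs OTU_S: 5
  OTU_U vs OTU_L: 5
  OTU_U vs OTU_V: 7
  OTU_U vs OTU_S: 5
  OTU_L vs OTU_V: 10
  OTU_L vs OTU_S: 8
  OTU_V vs OTU_S: 8
The largest is 10, between OTU_L and OTU_V.

10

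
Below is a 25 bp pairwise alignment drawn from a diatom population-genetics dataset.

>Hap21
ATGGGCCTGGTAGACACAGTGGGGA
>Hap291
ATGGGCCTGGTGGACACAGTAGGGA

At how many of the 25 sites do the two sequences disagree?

2

The sequences differ at positions 12 (A/G), 21 (G/A).
That gives 2 mismatches out of 25 aligned sites, so the Hamming distance is 2.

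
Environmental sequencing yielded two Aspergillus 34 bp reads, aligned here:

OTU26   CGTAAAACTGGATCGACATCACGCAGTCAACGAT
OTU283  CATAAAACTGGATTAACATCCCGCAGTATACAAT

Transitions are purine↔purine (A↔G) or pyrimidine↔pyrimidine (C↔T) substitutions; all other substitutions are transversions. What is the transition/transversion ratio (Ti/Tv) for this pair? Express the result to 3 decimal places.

The sequences differ at positions 2 (G/A, transition), 14 (C/T, transition), 15 (G/A, transition), 21 (A/C, transversion), 28 (C/A, transversion), 29 (A/T, transversion), 32 (G/A, transition).
Of the 7 differences, 4 transitions and 3 transversions, so Ti/Tv = 4/3 = 1.333.

1.333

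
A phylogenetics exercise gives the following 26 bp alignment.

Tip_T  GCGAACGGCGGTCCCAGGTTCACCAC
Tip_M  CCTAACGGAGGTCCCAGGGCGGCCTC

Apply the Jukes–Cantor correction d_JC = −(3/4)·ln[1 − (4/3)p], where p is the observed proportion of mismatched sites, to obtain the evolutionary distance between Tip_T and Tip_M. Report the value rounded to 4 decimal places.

0.3961

Differing sites — 1:G/C; 3:G/T; 9:C/A; 19:T/G; 20:T/C; 21:C/G; 22:A/G; 25:A/T.
p = 8/26 = 0.307692.
d = −0.75 · ln(1 − (4/3)·0.307692) = −0.75 · ln(0.589744) = −0.75 · (-0.528067) = 0.3961.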